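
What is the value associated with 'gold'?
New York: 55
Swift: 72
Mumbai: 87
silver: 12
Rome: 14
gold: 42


Looking up key 'gold'
Value: 42

42


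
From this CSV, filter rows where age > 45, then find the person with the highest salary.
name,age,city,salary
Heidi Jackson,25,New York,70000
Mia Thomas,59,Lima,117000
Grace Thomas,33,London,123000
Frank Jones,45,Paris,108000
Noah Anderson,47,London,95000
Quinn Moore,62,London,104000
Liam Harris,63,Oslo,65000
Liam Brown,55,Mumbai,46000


Filter: age > 45
Sort by: salary (descending)

Filtered records (5):
  Mia Thomas, age 59, salary $117000
  Quinn Moore, age 62, salary $104000
  Noah Anderson, age 47, salary $95000
  Liam Harris, age 63, salary $65000
  Liam Brown, age 55, salary $46000

Highest salary: Mia Thomas ($117000)

Mia Thomas


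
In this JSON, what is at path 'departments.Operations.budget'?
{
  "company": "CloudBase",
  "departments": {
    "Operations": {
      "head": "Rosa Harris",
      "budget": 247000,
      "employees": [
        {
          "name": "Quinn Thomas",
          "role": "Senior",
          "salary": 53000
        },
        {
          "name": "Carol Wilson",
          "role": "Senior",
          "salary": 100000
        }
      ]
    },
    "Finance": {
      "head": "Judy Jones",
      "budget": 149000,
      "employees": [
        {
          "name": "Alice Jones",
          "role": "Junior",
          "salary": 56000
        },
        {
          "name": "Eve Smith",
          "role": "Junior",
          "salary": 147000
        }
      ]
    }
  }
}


Path: departments.Operations.budget

Navigate:
  -> departments
  -> Operations
  -> budget = 247000

247000


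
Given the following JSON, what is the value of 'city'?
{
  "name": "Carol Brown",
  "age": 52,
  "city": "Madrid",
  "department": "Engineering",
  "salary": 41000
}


Looking up field 'city'
Value: Madrid

Madrid


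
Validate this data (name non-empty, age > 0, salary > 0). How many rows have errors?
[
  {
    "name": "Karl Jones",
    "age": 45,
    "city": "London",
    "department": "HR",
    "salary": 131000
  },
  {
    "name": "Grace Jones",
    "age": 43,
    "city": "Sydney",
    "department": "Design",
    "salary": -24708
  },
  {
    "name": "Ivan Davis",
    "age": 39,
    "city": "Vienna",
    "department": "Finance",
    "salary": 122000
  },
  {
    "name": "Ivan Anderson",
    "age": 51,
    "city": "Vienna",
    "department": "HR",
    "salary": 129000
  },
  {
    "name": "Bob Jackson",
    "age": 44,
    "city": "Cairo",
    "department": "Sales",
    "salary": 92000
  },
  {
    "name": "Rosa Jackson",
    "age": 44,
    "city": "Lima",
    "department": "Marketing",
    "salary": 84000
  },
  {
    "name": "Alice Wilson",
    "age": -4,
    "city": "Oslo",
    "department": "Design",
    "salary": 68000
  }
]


Validating 7 records:
Rules: name non-empty, age > 0, salary > 0

  Row 1 (Karl Jones): OK
  Row 2 (Grace Jones): negative salary: -24708
  Row 3 (Ivan Davis): OK
  Row 4 (Ivan Anderson): OK
  Row 5 (Bob Jackson): OK
  Row 6 (Rosa Jackson): OK
  Row 7 (Alice Wilson): negative age: -4

Total errors: 2

2 errors


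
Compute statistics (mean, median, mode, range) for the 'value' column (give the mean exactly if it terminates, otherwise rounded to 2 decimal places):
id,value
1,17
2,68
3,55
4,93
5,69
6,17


Data: [17, 68, 55, 93, 69, 17]
Count: 6
Sum: 319
Mean: 319/6 ≈ 53.17 (rounded to 2 decimal places)
Sorted: [17, 17, 55, 68, 69, 93]
Median: 61.5
Mode: 17 (2 times)
Range: 93 - 17 = 76
Min: 17, Max: 93

mean≈53.17, median=61.5, mode=17, range=76


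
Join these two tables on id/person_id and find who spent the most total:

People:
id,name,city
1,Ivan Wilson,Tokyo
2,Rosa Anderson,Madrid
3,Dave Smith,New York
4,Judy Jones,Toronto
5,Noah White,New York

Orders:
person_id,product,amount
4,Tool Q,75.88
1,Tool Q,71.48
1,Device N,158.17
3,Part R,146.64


Join on: people.id = orders.person_id

Joined rows:
  Judy Jones (Toronto) bought Tool Q for $75.88
  Ivan Wilson (Tokyo) bought Tool Q for $71.48
  Ivan Wilson (Tokyo) bought Device N for $158.17
  Dave Smith (New York) bought Part R for $146.64

Total per person:
  Ivan Wilson: $229.65
  Dave Smith: $146.64
  Judy Jones: $75.88

Top spender: Ivan Wilson ($229.65)

Ivan Wilson ($229.65)


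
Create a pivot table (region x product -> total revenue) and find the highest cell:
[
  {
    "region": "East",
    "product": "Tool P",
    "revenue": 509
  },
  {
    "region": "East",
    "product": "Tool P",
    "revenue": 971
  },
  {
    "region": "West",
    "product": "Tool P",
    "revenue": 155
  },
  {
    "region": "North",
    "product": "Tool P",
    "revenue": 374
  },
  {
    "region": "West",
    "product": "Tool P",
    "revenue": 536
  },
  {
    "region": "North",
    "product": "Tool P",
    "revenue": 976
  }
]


Pivot: region (rows) x product (columns) -> total revenue

     Tool P      
East          1480  
North         1350  
West           691  

Highest: East / Tool P = $1480

East / Tool P = $1480


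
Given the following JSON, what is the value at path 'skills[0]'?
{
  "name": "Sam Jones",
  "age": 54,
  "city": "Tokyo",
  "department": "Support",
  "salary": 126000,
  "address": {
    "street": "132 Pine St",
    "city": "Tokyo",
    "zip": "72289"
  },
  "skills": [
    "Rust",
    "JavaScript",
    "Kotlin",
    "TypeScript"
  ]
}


Query: skills[0]
Path: skills -> first element
Value: Rust

Rust


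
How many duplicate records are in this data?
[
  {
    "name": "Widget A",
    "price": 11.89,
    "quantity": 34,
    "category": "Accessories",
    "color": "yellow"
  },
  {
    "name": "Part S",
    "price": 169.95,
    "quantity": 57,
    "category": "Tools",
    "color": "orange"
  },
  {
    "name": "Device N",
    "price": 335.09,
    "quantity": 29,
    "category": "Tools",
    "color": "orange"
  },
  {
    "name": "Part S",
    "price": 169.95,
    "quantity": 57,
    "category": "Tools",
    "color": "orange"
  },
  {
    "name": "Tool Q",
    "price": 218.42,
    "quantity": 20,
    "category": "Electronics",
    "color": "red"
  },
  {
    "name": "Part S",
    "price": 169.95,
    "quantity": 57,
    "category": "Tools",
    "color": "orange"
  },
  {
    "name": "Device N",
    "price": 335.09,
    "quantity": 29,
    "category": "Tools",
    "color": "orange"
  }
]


Checking 7 records for duplicates:

  Row 1: Widget A ($11.89, qty 34)
  Row 2: Part S ($169.95, qty 57)
  Row 3: Device N ($335.09, qty 29)
  Row 4: Part S ($169.95, qty 57) <-- DUPLICATE
  Row 5: Tool Q ($218.42, qty 20)
  Row 6: Part S ($169.95, qty 57) <-- DUPLICATE
  Row 7: Device N ($335.09, qty 29) <-- DUPLICATE

Duplicates found: 3
Unique records: 4

3 duplicates, 4 unique


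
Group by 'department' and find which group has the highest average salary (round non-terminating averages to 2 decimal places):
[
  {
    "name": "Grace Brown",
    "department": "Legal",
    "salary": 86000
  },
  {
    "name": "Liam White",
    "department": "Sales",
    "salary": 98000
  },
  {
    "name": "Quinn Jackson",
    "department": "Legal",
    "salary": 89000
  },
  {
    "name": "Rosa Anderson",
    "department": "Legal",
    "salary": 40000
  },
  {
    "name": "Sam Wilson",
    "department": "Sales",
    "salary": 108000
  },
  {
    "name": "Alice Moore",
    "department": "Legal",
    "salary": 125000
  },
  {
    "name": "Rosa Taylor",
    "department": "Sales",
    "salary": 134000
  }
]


Group by: department

Groups:
  Legal: 4 people, avg salary = 340000/4 = $85000
  Sales: 3 people, avg salary = 340000/3 ≈ $113333.33

Highest average salary: Sales (≈$113333.33)

Sales (≈$113333.33)


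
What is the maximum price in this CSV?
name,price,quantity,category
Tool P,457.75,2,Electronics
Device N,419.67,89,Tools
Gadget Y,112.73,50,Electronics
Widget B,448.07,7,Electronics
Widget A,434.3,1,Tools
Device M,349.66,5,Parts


Computing maximum price:
Values: [457.75, 419.67, 112.73, 448.07, 434.3, 349.66]
Max = 457.75

457.75


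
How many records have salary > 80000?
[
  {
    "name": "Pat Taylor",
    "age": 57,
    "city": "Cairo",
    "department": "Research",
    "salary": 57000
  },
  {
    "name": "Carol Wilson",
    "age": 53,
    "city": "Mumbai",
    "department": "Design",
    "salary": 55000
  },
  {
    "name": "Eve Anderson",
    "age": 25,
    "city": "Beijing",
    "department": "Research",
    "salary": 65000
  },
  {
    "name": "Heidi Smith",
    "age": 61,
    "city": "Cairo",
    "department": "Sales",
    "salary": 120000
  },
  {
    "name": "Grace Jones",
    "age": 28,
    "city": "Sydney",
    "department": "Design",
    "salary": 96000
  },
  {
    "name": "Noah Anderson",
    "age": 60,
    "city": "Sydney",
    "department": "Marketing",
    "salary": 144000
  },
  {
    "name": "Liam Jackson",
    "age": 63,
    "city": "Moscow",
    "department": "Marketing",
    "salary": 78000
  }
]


Data: 7 records
Condition: salary > 80000

Checking each record:
  Pat Taylor: 57000
  Carol Wilson: 55000
  Eve Anderson: 65000
  Heidi Smith: 120000 MATCH
  Grace Jones: 96000 MATCH
  Noah Anderson: 144000 MATCH
  Liam Jackson: 78000

Count: 3

3


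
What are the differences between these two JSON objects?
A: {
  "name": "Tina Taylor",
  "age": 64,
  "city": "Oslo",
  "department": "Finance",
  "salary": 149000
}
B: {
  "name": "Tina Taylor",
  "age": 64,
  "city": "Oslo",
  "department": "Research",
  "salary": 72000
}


Comparing each field (in key order):
  name: same
  age: same
  city: same
  department: DIFFERENT
  salary: DIFFERENT
Differences:
  department: Finance -> Research
  salary: 149000 -> 72000

2 field(s) changed

2 changes: department, salary


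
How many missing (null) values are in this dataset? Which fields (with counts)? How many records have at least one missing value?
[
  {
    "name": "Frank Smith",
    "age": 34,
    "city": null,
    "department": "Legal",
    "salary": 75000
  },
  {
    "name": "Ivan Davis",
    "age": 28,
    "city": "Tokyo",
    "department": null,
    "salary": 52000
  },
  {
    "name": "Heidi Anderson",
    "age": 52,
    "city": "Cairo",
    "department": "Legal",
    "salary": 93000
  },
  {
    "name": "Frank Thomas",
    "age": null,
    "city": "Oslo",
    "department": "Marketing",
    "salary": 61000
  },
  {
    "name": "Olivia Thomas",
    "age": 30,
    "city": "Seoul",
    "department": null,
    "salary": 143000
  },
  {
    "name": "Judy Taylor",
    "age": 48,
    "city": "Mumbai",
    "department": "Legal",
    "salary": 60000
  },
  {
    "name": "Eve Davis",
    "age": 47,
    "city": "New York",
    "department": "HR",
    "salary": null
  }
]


Checking for missing (null) values in 7 records:

  Frank Smith: city
  Ivan Davis: department
  Heidi Anderson: complete
  Frank Thomas: age
  Olivia Thomas: department
  Judy Taylor: complete
  Eve Davis: salary

Per field:
  name: 0 missing
  age: 1 missing
  city: 1 missing
  department: 2 missing
  salary: 1 missing

Total missing values: 5
Records with any missing: 5

5 missing values (age: 1, city: 1, department: 2, salary: 1); 5 incomplete records


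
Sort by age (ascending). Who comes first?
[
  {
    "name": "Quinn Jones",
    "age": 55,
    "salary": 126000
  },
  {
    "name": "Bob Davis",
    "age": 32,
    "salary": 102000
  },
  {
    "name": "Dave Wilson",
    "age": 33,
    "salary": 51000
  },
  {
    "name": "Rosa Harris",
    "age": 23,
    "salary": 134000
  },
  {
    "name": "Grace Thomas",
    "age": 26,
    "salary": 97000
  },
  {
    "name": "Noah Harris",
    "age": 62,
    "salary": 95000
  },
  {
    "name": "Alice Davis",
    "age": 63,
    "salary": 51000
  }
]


Sort by: age (ascending)

Sorted order:
  1. Rosa Harris (age = 23)
  2. Grace Thomas (age = 26)
  3. Bob Davis (age = 32)
  4. Dave Wilson (age = 33)
  5. Quinn Jones (age = 55)
  6. Noah Harris (age = 62)
  7. Alice Davis (age = 63)

First: Rosa Harris

Rosa Harris


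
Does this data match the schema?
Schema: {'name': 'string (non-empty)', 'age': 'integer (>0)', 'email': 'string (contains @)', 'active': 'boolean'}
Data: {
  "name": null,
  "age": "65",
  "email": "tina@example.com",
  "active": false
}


Validating each field against schema:
  name: FAIL (null is not a string)
  age: FAIL ("65" is not an integer)
  email: OK (string with @)
  active: OK (boolean)

Result: INVALID (2 errors: name, age)

INVALID (2 errors: name, age)


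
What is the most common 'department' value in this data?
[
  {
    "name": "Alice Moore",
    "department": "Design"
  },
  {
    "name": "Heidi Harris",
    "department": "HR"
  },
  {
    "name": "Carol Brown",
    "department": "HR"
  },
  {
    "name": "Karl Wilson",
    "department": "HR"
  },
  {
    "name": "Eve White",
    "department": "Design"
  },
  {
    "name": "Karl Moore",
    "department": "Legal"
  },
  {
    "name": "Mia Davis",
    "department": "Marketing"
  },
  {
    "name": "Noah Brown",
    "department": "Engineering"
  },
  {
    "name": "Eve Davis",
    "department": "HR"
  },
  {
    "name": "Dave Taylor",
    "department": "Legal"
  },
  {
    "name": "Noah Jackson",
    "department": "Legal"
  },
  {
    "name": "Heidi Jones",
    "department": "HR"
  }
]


Counting 'department' values across 12 records:

  HR: 5 #####
  Legal: 3 ###
  Design: 2 ##
  Marketing: 1 #
  Engineering: 1 #

Most common: HR (5 times)

HR (5 times)


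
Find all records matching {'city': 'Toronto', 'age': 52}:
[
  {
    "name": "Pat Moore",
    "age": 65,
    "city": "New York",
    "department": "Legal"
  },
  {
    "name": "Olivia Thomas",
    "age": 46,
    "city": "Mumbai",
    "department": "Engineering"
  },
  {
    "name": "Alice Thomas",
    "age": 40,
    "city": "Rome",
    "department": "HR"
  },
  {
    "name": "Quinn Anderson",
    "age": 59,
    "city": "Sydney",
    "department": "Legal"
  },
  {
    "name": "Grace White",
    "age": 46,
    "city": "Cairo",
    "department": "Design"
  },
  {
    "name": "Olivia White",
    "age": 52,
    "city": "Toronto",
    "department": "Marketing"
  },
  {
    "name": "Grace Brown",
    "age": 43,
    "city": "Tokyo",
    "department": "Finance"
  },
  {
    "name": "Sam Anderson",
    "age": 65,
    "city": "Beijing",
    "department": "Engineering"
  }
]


Search criteria: {'city': 'Toronto', 'age': 52}

Checking 8 records:
  Pat Moore: {city: New York, age: 65}
  Olivia Thomas: {city: Mumbai, age: 46}
  Alice Thomas: {city: Rome, age: 40}
  Quinn Anderson: {city: Sydney, age: 59}
  Grace White: {city: Cairo, age: 46}
  Olivia White: {city: Toronto, age: 52} <-- MATCH
  Grace Brown: {city: Tokyo, age: 43}
  Sam Anderson: {city: Beijing, age: 65}

Matches: ["Olivia White"]

["Olivia White"]


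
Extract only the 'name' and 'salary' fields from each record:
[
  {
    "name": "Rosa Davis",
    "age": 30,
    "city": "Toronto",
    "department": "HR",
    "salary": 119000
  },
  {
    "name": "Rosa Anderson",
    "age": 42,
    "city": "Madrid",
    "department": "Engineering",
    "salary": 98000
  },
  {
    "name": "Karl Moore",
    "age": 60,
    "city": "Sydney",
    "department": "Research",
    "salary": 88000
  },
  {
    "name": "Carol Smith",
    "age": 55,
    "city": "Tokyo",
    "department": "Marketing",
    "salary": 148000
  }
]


Original: 4 records with fields: name, age, city, department, salary
Keep: ['name', 'salary']
Drop: ['age', 'city', 'department']
Result: 4 records, 2 fields each

[
  {
    "name": "Rosa Davis",
    "salary": 119000
  },
  {
    "name": "Rosa Anderson",
    "salary": 98000
  },
  {
    "name": "Karl Moore",
    "salary": 88000
  },
  {
    "name": "Carol Smith",
    "salary": 148000
  }
]


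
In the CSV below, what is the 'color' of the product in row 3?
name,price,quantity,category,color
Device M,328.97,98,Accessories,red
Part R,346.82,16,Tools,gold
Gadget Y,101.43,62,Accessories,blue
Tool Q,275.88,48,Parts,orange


Query: Row 3 ('Gadget Y'), column 'color'
Value: blue

blue


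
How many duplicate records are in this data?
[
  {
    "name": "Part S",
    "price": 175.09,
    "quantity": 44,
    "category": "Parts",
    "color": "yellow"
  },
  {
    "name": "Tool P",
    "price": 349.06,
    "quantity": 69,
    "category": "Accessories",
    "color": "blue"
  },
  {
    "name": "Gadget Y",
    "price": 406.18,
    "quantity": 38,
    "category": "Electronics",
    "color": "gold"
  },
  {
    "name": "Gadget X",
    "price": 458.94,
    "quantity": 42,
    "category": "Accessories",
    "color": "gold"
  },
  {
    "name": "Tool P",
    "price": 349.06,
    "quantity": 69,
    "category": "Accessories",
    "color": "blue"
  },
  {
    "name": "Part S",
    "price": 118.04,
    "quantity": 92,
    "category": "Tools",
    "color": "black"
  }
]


Checking 6 records for duplicates:

  Row 1: Part S ($175.09, qty 44)
  Row 2: Tool P ($349.06, qty 69)
  Row 3: Gadget Y ($406.18, qty 38)
  Row 4: Gadget X ($458.94, qty 42)
  Row 5: Tool P ($349.06, qty 69) <-- DUPLICATE
  Row 6: Part S ($118.04, qty 92)

Duplicates found: 1
Unique records: 5

1 duplicates, 5 unique


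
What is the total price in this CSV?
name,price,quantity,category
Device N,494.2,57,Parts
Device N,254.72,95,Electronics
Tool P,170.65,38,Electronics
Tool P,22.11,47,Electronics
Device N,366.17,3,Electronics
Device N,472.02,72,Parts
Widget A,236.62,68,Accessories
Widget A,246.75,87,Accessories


Computing total price:
Values: [494.2, 254.72, 170.65, 22.11, 366.17, 472.02, 236.62, 246.75]
Sum = 2263.24

2263.24


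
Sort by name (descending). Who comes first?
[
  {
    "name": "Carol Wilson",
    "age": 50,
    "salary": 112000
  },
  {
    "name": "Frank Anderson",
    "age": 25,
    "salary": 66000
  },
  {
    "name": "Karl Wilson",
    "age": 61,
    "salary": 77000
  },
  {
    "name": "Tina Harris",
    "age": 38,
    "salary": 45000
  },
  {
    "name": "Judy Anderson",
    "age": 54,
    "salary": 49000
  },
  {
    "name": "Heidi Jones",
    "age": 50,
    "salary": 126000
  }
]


Sort by: name (descending)

Sorted order:
  1. Tina Harris (name = Tina Harris)
  2. Karl Wilson (name = Karl Wilson)
  3. Judy Anderson (name = Judy Anderson)
  4. Heidi Jones (name = Heidi Jones)
  5. Frank Anderson (name = Frank Anderson)
  6. Carol Wilson (name = Carol Wilson)

First: Tina Harris

Tina Harris


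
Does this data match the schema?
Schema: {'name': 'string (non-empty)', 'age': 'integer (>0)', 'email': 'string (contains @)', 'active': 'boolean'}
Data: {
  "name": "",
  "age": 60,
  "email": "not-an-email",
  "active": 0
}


Validating each field against schema:
  name: FAIL ("" is an empty string)
  age: OK (positive integer)
  email: FAIL ("not-an-email" does not contain @)
  active: FAIL (0 is not a boolean)

Result: INVALID (3 errors: name, email, active)

INVALID (3 errors: name, email, active)


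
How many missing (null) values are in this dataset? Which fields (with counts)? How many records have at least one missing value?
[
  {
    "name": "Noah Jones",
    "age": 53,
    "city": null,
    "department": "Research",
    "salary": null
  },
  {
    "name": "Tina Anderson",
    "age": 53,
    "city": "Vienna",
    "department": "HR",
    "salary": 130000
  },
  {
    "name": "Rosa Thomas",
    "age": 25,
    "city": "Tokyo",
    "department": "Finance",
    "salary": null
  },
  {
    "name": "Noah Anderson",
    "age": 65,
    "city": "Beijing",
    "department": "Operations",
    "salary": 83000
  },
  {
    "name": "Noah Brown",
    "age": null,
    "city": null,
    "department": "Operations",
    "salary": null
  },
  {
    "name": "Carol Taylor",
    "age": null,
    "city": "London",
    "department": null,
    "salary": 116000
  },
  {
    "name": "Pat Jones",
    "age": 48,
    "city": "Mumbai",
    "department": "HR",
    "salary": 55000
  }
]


Checking for missing (null) values in 7 records:

  Noah Jones: city, salary
  Tina Anderson: complete
  Rosa Thomas: salary
  Noah Anderson: complete
  Noah Brown: age, city, salary
  Carol Taylor: age, department
  Pat Jones: complete

Per field:
  name: 0 missing
  age: 2 missing
  city: 2 missing
  department: 1 missing
  salary: 3 missing

Total missing values: 8
Records with any missing: 4

8 missing values (age: 2, city: 2, department: 1, salary: 3); 4 incomplete records


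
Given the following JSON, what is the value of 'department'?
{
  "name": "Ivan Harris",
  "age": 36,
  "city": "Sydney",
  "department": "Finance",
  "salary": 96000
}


Looking up field 'department'
Value: Finance

Finance


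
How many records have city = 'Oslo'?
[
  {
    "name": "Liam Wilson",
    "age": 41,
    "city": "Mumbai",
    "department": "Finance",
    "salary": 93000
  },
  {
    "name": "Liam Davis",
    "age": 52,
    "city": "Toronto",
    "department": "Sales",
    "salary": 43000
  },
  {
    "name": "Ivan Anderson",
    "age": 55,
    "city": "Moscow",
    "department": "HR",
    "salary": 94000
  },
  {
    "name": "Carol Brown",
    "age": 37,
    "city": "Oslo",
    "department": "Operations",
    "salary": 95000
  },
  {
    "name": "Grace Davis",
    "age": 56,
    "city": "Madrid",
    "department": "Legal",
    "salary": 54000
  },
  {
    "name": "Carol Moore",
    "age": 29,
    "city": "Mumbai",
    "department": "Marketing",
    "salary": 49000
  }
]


Data: 6 records
Condition: city = 'Oslo'

Checking each record:
  Liam Wilson: Mumbai
  Liam Davis: Toronto
  Ivan Anderson: Moscow
  Carol Brown: Oslo MATCH
  Grace Davis: Madrid
  Carol Moore: Mumbai

Count: 1

1


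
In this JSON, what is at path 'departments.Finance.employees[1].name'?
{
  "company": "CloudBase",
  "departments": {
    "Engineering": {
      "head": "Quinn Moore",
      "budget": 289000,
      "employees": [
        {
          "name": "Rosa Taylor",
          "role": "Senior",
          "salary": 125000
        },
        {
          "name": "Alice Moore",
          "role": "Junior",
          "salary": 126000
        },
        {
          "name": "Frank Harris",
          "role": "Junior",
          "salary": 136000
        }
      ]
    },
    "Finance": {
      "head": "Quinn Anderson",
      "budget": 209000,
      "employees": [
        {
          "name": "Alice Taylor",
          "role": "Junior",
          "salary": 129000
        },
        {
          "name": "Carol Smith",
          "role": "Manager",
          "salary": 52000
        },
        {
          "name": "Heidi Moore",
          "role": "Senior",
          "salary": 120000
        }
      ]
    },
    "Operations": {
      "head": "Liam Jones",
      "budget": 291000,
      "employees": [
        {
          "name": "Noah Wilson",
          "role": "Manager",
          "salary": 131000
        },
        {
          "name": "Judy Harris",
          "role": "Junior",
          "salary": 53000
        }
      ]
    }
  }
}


Path: departments.Finance.employees[1].name

Navigate:
  -> departments
  -> Finance
  -> employees[1].name = 'Carol Smith'

Carol Smith


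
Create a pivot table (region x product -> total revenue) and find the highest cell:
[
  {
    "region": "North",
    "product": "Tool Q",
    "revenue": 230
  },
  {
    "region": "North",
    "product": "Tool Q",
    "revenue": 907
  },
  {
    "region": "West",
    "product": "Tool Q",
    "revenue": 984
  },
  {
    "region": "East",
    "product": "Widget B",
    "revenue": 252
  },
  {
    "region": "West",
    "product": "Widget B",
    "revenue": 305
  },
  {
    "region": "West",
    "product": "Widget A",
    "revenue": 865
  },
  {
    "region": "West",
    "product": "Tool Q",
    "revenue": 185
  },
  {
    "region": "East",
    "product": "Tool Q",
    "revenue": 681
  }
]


Pivot: region (rows) x product (columns) -> total revenue

     Tool Q        Widget A      Widget B    
East           681             0           252  
North         1137             0             0  
West          1169           865           305  

Highest: West / Tool Q = $1169

West / Tool Q = $1169


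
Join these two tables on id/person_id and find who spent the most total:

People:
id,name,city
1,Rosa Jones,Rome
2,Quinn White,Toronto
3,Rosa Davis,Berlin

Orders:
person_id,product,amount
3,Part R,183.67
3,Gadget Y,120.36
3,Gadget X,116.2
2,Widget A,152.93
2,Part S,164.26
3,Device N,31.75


Join on: people.id = orders.person_id

Joined rows:
  Rosa Davis (Berlin) bought Part R for $183.67
  Rosa Davis (Berlin) bought Gadget Y for $120.36
  Rosa Davis (Berlin) bought Gadget X for $116.2
  Quinn White (Toronto) bought Widget A for $152.93
  Quinn White (Toronto) bought Part S for $164.26
  Rosa Davis (Berlin) bought Device N for $31.75

Total per person:
  Rosa Davis: $451.98
  Quinn White: $317.19

Top spender: Rosa Davis ($451.98)

Rosa Davis ($451.98)


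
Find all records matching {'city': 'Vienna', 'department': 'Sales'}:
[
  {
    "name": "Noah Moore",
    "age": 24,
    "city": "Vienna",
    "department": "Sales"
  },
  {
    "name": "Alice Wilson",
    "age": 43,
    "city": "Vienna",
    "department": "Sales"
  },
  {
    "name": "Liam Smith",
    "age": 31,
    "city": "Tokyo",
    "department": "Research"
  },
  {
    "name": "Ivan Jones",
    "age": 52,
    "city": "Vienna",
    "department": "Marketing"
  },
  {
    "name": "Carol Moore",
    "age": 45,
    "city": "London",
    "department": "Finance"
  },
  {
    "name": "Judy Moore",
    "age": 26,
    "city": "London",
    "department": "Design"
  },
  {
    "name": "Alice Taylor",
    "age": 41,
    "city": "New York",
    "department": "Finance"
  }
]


Search criteria: {'city': 'Vienna', 'department': 'Sales'}

Checking 7 records:
  Noah Moore: {city: Vienna, department: Sales} <-- MATCH
  Alice Wilson: {city: Vienna, department: Sales} <-- MATCH
  Liam Smith: {city: Tokyo, department: Research}
  Ivan Jones: {city: Vienna, department: Marketing}
  Carol Moore: {city: London, department: Finance}
  Judy Moore: {city: London, department: Design}
  Alice Taylor: {city: New York, department: Finance}

Matches: ["Noah Moore", "Alice Wilson"]

["Noah Moore", "Alice Wilson"]


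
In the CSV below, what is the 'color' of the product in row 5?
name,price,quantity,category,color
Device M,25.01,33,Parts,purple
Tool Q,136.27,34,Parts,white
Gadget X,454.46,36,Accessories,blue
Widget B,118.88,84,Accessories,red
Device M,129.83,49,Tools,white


Query: Row 5 ('Device M'), column 'color'
Value: white

white


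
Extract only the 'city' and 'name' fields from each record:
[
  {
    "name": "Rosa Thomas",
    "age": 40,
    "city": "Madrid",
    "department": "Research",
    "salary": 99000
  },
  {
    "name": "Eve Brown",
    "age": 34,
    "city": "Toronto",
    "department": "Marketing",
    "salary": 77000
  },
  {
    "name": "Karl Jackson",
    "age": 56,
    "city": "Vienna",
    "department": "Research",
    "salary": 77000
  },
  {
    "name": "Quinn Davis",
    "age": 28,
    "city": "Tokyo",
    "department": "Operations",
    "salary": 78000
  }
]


Original: 4 records with fields: name, age, city, department, salary
Keep: ['city', 'name']
Drop: ['age', 'department', 'salary']
Result: 4 records, 2 fields each

[
  {
    "city": "Madrid",
    "name": "Rosa Thomas"
  },
  {
    "city": "Toronto",
    "name": "Eve Brown"
  },
  {
    "city": "Vienna",
    "name": "Karl Jackson"
  },
  {
    "city": "Tokyo",
    "name": "Quinn Davis"
  }
]


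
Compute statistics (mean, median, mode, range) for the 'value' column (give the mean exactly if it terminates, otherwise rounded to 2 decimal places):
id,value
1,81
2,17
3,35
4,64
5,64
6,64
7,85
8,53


Data: [81, 17, 35, 64, 64, 64, 85, 53]
Count: 8
Sum: 463
Mean: 463/8 = 57.875
Sorted: [17, 35, 53, 64, 64, 64, 81, 85]
Median: 64.0
Mode: 64 (3 times)
Range: 85 - 17 = 68
Min: 17, Max: 85

mean=57.875, median=64.0, mode=64, range=68


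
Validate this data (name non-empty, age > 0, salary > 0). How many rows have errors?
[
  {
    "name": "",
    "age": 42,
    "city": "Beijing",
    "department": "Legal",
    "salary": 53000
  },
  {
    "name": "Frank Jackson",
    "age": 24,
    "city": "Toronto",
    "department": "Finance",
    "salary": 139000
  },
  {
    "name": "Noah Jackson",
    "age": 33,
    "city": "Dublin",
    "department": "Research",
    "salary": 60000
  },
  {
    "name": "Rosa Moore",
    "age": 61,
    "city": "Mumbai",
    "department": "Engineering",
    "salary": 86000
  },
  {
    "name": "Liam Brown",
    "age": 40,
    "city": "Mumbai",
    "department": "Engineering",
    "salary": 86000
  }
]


Validating 5 records:
Rules: name non-empty, age > 0, salary > 0

  Row 1 (???): empty name
  Row 2 (Frank Jackson): OK
  Row 3 (Noah Jackson): OK
  Row 4 (Rosa Moore): OK
  Row 5 (Liam Brown): OK

Total errors: 1

1 errors


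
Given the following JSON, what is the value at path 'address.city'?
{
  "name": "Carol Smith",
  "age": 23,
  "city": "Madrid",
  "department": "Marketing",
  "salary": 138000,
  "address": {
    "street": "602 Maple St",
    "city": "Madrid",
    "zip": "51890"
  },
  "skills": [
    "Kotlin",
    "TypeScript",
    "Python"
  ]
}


Query: address.city
Path: address -> city
Value: Madrid

Madrid


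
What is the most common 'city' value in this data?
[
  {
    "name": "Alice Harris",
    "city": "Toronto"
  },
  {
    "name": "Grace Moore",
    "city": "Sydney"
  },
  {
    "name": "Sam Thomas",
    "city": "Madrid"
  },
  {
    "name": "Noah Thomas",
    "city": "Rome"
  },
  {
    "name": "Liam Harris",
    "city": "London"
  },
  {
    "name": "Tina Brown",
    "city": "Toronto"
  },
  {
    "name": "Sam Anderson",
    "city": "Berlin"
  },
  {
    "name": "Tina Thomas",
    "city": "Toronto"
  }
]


Counting 'city' values across 8 records:

  Toronto: 3 ###
  Sydney: 1 #
  Madrid: 1 #
  Rome: 1 #
  London: 1 #
  Berlin: 1 #

Most common: Toronto (3 times)

Toronto (3 times)


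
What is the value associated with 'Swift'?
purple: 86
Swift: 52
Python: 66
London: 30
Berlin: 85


Looking up key 'Swift'
Value: 52

52


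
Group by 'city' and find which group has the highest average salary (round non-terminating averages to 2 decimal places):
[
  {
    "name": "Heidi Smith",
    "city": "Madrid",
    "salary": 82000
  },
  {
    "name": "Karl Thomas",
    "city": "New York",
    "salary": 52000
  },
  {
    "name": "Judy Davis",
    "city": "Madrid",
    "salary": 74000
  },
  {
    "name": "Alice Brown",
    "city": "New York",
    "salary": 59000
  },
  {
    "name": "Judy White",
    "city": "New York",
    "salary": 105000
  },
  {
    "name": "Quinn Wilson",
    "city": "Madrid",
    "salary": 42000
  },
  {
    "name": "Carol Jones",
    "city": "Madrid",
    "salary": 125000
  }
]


Group by: city

Groups:
  Madrid: 4 people, avg salary = 323000/4 = $80750
  New York: 3 people, avg salary = 216000/3 = $72000

Highest average salary: Madrid ($80750)

Madrid ($80750)


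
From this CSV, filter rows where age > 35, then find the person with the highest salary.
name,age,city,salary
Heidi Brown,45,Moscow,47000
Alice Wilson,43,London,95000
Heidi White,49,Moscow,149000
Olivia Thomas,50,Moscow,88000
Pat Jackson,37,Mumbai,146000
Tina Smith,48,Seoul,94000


Filter: age > 35
Sort by: salary (descending)

Filtered records (6):
  Heidi White, age 49, salary $149000
  Pat Jackson, age 37, salary $146000
  Alice Wilson, age 43, salary $95000
  Tina Smith, age 48, salary $94000
  Olivia Thomas, age 50, salary $88000
  Heidi Brown, age 45, salary $47000

Highest salary: Heidi White ($149000)

Heidi White


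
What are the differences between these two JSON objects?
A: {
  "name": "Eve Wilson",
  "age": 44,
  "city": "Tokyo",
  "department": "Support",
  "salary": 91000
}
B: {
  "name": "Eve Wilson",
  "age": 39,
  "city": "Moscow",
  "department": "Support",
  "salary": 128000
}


Comparing each field (in key order):
  name: same
  age: DIFFERENT
  city: DIFFERENT
  department: same
  salary: DIFFERENT
Differences:
  age: 44 -> 39
  city: Tokyo -> Moscow
  salary: 91000 -> 128000

3 field(s) changed

3 changes: age, city, salary


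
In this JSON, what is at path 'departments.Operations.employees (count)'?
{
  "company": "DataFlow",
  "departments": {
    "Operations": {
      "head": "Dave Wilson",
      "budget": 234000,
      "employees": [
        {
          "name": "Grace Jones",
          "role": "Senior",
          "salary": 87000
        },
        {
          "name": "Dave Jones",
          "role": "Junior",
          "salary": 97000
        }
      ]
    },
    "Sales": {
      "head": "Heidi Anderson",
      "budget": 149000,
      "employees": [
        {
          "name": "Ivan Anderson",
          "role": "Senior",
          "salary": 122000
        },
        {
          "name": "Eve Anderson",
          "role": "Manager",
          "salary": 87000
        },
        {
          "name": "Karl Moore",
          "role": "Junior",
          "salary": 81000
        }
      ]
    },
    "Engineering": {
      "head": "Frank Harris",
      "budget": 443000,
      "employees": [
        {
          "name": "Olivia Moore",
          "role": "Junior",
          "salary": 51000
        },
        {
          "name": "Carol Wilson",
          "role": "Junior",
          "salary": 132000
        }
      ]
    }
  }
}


Path: departments.Operations.employees (count)

Navigate:
  -> departments
  -> Operations
  -> employees (array, length 2)

2


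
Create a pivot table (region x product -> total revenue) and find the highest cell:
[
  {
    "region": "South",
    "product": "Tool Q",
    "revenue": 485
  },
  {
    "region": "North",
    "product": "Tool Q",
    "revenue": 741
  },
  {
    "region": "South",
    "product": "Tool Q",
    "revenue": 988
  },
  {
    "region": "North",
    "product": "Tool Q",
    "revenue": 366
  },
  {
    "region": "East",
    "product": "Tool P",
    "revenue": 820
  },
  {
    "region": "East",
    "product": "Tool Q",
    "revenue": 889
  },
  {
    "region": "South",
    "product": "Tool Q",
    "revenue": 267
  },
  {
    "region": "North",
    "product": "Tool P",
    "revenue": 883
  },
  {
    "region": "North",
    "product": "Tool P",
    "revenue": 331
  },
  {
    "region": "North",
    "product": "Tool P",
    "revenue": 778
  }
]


Pivot: region (rows) x product (columns) -> total revenue

     Tool P        Tool Q      
East           820           889  
North         1992          1107  
South            0          1740  

Highest: North / Tool P = $1992

North / Tool P = $1992


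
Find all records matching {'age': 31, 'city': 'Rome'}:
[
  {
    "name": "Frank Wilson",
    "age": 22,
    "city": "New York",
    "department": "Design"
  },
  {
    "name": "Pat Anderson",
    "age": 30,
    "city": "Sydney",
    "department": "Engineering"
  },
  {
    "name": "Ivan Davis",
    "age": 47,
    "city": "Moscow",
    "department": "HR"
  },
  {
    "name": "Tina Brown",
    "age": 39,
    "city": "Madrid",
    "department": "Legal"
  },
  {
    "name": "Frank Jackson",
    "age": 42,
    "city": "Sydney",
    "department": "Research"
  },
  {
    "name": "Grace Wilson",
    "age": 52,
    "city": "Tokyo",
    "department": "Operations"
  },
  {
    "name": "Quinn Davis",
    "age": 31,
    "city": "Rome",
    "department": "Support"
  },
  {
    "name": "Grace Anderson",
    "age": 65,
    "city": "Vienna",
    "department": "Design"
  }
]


Search criteria: {'age': 31, 'city': 'Rome'}

Checking 8 records:
  Frank Wilson: {age: 22, city: New York}
  Pat Anderson: {age: 30, city: Sydney}
  Ivan Davis: {age: 47, city: Moscow}
  Tina Brown: {age: 39, city: Madrid}
  Frank Jackson: {age: 42, city: Sydney}
  Grace Wilson: {age: 52, city: Tokyo}
  Quinn Davis: {age: 31, city: Rome} <-- MATCH
  Grace Anderson: {age: 65, city: Vienna}

Matches: ["Quinn Davis"]

["Quinn Davis"]


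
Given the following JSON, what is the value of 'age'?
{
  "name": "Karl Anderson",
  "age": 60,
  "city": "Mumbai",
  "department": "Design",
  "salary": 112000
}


Looking up field 'age'
Value: 60

60


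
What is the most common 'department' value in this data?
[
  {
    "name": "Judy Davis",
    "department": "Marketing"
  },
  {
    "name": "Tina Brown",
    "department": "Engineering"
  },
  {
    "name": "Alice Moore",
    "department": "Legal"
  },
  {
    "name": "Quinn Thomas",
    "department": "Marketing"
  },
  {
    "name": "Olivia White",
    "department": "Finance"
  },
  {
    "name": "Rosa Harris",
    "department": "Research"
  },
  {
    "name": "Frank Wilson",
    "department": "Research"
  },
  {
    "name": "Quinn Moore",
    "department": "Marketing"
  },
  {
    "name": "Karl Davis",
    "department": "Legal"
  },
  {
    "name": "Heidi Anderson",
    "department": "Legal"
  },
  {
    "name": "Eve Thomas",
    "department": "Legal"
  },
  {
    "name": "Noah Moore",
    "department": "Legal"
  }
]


Counting 'department' values across 12 records:

  Legal: 5 #####
  Marketing: 3 ###
  Research: 2 ##
  Engineering: 1 #
  Finance: 1 #

Most common: Legal (5 times)

Legal (5 times)


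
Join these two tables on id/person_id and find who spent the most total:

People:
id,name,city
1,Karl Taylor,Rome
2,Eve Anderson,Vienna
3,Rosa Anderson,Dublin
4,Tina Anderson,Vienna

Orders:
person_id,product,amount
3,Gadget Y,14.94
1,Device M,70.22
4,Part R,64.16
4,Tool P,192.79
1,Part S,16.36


Join on: people.id = orders.person_id

Joined rows:
  Rosa Anderson (Dublin) bought Gadget Y for $14.94
  Karl Taylor (Rome) bought Device M for $70.22
  Tina Anderson (Vienna) bought Part R for $64.16
  Tina Anderson (Vienna) bought Tool P for $192.79
  Karl Taylor (Rome) bought Part S for $16.36

Total per person:
  Tina Anderson: $256.95
  Karl Taylor: $86.58
  Rosa Anderson: $14.94

Top spender: Tina Anderson ($256.95)

Tina Anderson ($256.95)


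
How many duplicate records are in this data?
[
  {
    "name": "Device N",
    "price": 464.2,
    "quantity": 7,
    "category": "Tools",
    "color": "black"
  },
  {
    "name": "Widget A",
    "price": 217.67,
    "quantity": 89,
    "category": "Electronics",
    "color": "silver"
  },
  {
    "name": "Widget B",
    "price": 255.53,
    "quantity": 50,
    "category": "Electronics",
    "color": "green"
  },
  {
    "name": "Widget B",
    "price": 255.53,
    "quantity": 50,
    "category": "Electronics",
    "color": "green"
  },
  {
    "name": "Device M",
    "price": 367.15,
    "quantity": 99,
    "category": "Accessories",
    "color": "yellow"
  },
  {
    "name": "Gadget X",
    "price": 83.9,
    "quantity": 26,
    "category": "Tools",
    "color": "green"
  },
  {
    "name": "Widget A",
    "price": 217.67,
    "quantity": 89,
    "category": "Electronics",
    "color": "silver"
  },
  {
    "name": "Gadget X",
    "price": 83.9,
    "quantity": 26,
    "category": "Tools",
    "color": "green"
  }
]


Checking 8 records for duplicates:

  Row 1: Device N ($464.2, qty 7)
  Row 2: Widget A ($217.67, qty 89)
  Row 3: Widget B ($255.53, qty 50)
  Row 4: Widget B ($255.53, qty 50) <-- DUPLICATE
  Row 5: Device M ($367.15, qty 99)
  Row 6: Gadget X ($83.9, qty 26)
  Row 7: Widget A ($217.67, qty 89) <-- DUPLICATE
  Row 8: Gadget X ($83.9, qty 26) <-- DUPLICATE

Duplicates found: 3
Unique records: 5

3 duplicates, 5 unique


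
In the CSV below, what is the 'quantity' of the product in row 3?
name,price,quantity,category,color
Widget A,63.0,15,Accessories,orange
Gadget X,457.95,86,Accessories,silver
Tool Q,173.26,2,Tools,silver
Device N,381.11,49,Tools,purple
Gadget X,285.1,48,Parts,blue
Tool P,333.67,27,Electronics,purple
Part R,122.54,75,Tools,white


Query: Row 3 ('Tool Q'), column 'quantity'
Value: 2

2


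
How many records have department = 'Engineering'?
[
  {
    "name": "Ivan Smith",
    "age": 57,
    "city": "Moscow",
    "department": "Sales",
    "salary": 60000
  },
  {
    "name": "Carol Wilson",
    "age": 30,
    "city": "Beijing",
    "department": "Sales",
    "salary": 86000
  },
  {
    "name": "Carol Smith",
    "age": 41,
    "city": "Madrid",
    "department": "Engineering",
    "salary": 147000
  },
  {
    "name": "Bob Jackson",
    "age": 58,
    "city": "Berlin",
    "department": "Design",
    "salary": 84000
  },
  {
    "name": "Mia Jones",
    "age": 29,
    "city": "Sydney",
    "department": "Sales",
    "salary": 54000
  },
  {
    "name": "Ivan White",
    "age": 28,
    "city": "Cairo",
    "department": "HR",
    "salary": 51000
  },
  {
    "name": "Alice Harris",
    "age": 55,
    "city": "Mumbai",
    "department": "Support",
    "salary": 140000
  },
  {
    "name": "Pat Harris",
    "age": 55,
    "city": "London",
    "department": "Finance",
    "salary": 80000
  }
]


Data: 8 records
Condition: department = 'Engineering'

Checking each record:
  Ivan Smith: Sales
  Carol Wilson: Sales
  Carol Smith: Engineering MATCH
  Bob Jackson: Design
  Mia Jones: Sales
  Ivan White: HR
  Alice Harris: Support
  Pat Harris: Finance

Count: 1

1
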